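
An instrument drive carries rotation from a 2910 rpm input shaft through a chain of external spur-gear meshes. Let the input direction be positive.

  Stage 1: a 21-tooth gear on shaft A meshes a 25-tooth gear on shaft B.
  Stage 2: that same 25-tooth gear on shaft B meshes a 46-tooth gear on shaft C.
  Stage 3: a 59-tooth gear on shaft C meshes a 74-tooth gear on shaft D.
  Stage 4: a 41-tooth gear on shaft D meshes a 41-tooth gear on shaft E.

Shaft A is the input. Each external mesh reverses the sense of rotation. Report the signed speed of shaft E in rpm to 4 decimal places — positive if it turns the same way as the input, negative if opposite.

Stage 1 [21T→25T]: ω = 2910.0000×21/25 = 2444.4000 rpm, dir flips to −; running = −2444.4000
Stage 2 [25T→46T]: ω = 2444.4000×25/46 = 1328.4783 rpm, dir flips to +; running = +1328.4783
Stage 3 [59T→74T]: ω = 1328.4783×59/74 = 1059.1921 rpm, dir flips to −; running = −1059.1921
Stage 4 [41T→41T]: ω = 1059.1921×41/41 = 1059.1921 rpm, dir flips to +; running = +1059.1921

+1059.1921 rpm (same as input, |ω| = 1059.1921 rpm)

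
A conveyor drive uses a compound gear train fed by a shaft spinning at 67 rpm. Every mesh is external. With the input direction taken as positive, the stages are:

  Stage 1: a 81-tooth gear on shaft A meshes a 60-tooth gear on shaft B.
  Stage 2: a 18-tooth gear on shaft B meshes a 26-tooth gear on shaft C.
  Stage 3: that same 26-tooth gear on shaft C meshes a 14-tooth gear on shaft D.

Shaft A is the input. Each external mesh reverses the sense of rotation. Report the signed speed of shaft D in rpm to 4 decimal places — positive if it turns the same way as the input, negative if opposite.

-116.2929 rpm (opposite to input, |ω| = 116.2929 rpm)

Stage 1 [81T→60T]: ω = 67.0000×81/60 = 90.4500 rpm, dir flips to −; running = −90.4500
Stage 2 [18T→26T]: ω = 90.4500×18/26 = 62.6192 rpm, dir flips to +; running = +62.6192
Stage 3 [26T→14T]: ω = 62.6192×26/14 = 116.2929 rpm, dir flips to −; running = −116.2929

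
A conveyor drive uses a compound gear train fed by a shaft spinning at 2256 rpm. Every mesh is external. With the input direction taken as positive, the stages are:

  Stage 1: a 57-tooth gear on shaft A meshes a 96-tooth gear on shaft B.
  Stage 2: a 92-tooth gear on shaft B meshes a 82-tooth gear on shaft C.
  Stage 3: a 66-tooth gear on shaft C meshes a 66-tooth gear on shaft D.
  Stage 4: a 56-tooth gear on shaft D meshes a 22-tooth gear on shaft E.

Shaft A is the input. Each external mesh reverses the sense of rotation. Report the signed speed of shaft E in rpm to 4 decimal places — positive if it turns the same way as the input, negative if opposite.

+3825.4457 rpm (same as input, |ω| = 3825.4457 rpm)

Stage 1 [57T→96T]: ω = 2256.0000×57/96 = 1339.5000 rpm, dir flips to −; running = −1339.5000
Stage 2 [92T→82T]: ω = 1339.5000×92/82 = 1502.8537 rpm, dir flips to +; running = +1502.8537
Stage 3 [66T→66T]: ω = 1502.8537×66/66 = 1502.8537 rpm, dir flips to −; running = −1502.8537
Stage 4 [56T→22T]: ω = 1502.8537×56/22 = 3825.4457 rpm, dir flips to +; running = +3825.4457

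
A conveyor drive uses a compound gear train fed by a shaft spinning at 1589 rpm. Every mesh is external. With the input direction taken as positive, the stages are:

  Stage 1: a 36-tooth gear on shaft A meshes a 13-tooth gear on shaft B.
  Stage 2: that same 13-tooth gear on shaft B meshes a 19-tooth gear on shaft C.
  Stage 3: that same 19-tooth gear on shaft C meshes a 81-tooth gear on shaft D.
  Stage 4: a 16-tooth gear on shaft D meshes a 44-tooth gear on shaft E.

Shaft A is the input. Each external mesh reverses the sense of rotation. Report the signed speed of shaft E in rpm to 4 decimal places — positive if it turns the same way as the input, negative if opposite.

Stage 1 [36T→13T]: ω = 1589.0000×36/13 = 4400.3077 rpm, dir flips to −; running = −4400.3077
Stage 2 [13T→19T]: ω = 4400.3077×13/19 = 3010.7368 rpm, dir flips to +; running = +3010.7368
Stage 3 [19T→81T]: ω = 3010.7368×19/81 = 706.2222 rpm, dir flips to −; running = −706.2222
Stage 4 [16T→44T]: ω = 706.2222×16/44 = 256.8081 rpm, dir flips to +; running = +256.8081

+256.8081 rpm (same as input, |ω| = 256.8081 rpm)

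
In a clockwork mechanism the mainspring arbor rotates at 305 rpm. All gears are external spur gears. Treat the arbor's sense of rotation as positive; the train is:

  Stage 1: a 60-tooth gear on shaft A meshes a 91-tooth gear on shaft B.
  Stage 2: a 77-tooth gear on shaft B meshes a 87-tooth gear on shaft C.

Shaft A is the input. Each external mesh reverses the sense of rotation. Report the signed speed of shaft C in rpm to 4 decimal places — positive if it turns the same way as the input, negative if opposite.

Stage 1 [60T→91T]: ω = 305.0000×60/91 = 201.0989 rpm, dir flips to −; running = −201.0989
Stage 2 [77T→87T]: ω = 201.0989×77/87 = 177.9841 rpm, dir flips to +; running = +177.9841

+177.9841 rpm (same as input, |ω| = 177.9841 rpm)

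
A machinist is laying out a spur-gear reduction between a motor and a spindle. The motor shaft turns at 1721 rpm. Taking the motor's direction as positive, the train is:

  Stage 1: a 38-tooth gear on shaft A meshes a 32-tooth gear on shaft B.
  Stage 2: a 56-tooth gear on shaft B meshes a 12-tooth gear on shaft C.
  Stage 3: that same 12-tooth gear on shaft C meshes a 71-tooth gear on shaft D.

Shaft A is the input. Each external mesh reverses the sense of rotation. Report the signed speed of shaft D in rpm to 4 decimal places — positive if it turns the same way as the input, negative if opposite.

-1611.9225 rpm (opposite to input, |ω| = 1611.9225 rpm)

Stage 1 [38T→32T]: ω = 1721.0000×38/32 = 2043.6875 rpm, dir flips to −; running = −2043.6875
Stage 2 [56T→12T]: ω = 2043.6875×56/12 = 9537.2083 rpm, dir flips to +; running = +9537.2083
Stage 3 [12T→71T]: ω = 9537.2083×12/71 = 1611.9225 rpm, dir flips to −; running = −1611.9225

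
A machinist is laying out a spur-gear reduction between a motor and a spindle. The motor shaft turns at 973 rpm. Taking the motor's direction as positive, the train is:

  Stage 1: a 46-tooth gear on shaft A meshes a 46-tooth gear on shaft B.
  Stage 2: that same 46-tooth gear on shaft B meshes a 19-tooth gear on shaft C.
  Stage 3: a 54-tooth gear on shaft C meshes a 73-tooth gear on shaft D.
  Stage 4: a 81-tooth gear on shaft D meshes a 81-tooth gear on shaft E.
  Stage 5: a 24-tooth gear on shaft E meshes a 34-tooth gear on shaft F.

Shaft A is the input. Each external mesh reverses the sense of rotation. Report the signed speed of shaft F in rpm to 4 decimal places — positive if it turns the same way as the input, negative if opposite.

-1230.0430 rpm (opposite to input, |ω| = 1230.0430 rpm)

Stage 1 [46T→46T]: ω = 973.0000×46/46 = 973.0000 rpm, dir flips to −; running = −973.0000
Stage 2 [46T→19T]: ω = 973.0000×46/19 = 2355.6842 rpm, dir flips to +; running = +2355.6842
Stage 3 [54T→73T]: ω = 2355.6842×54/73 = 1742.5609 rpm, dir flips to −; running = −1742.5609
Stage 4 [81T→81T]: ω = 1742.5609×81/81 = 1742.5609 rpm, dir flips to +; running = +1742.5609
Stage 5 [24T→34T]: ω = 1742.5609×24/34 = 1230.0430 rpm, dir flips to −; running = −1230.0430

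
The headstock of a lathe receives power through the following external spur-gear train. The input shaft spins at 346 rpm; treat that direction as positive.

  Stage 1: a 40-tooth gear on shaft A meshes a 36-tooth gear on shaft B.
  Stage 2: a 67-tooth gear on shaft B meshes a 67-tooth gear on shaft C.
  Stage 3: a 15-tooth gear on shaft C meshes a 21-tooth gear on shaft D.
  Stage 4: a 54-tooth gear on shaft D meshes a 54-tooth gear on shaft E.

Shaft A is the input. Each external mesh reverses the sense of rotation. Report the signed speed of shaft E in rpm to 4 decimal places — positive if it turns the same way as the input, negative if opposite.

Stage 1 [40T→36T]: ω = 346.0000×40/36 = 384.4444 rpm, dir flips to −; running = −384.4444
Stage 2 [67T→67T]: ω = 384.4444×67/67 = 384.4444 rpm, dir flips to +; running = +384.4444
Stage 3 [15T→21T]: ω = 384.4444×15/21 = 274.6032 rpm, dir flips to −; running = −274.6032
Stage 4 [54T→54T]: ω = 274.6032×54/54 = 274.6032 rpm, dir flips to +; running = +274.6032

+274.6032 rpm (same as input, |ω| = 274.6032 rpm)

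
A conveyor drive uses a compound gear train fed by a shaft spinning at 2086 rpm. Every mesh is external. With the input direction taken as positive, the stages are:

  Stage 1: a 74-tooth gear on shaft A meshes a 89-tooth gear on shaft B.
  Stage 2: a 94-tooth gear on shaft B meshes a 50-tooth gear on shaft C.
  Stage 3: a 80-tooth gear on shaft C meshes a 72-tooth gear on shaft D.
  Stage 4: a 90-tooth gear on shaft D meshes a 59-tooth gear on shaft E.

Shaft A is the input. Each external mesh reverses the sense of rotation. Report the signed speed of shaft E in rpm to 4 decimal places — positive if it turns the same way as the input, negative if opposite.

Stage 1 [74T→89T]: ω = 2086.0000×74/89 = 1734.4270 rpm, dir flips to −; running = −1734.4270
Stage 2 [94T→50T]: ω = 1734.4270×94/50 = 3260.7227 rpm, dir flips to +; running = +3260.7227
Stage 3 [80T→72T]: ω = 3260.7227×80/72 = 3623.0252 rpm, dir flips to −; running = −3623.0252
Stage 4 [90T→59T]: ω = 3623.0252×90/59 = 5526.6486 rpm, dir flips to +; running = +5526.6486

+5526.6486 rpm (same as input, |ω| = 5526.6486 rpm)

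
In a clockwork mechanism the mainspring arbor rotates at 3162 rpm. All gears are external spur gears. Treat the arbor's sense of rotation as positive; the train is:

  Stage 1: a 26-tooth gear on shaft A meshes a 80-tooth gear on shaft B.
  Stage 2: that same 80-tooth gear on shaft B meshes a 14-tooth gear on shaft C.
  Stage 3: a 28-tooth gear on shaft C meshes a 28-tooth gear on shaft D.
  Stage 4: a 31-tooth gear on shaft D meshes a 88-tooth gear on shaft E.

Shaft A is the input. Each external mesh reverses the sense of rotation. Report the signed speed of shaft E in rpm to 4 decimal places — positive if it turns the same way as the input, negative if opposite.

+2068.6461 rpm (same as input, |ω| = 2068.6461 rpm)

Stage 1 [26T→80T]: ω = 3162.0000×26/80 = 1027.6500 rpm, dir flips to −; running = −1027.6500
Stage 2 [80T→14T]: ω = 1027.6500×80/14 = 5872.2857 rpm, dir flips to +; running = +5872.2857
Stage 3 [28T→28T]: ω = 5872.2857×28/28 = 5872.2857 rpm, dir flips to −; running = −5872.2857
Stage 4 [31T→88T]: ω = 5872.2857×31/88 = 2068.6461 rpm, dir flips to +; running = +2068.6461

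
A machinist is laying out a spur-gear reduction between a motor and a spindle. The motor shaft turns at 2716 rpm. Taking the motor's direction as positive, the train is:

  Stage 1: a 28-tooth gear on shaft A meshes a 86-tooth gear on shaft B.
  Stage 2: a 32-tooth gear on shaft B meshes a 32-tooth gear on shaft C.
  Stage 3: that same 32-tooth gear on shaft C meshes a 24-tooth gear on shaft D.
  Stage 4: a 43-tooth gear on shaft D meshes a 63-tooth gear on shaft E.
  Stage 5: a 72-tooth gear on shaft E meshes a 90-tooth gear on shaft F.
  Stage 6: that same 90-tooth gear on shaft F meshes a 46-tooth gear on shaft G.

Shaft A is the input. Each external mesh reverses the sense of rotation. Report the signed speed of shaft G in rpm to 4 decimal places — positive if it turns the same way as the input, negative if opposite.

+1259.5942 rpm (same as input, |ω| = 1259.5942 rpm)

Stage 1 [28T→86T]: ω = 2716.0000×28/86 = 884.2791 rpm, dir flips to −; running = −884.2791
Stage 2 [32T→32T]: ω = 884.2791×32/32 = 884.2791 rpm, dir flips to +; running = +884.2791
Stage 3 [32T→24T]: ω = 884.2791×32/24 = 1179.0388 rpm, dir flips to −; running = −1179.0388
Stage 4 [43T→63T]: ω = 1179.0388×43/63 = 804.7407 rpm, dir flips to +; running = +804.7407
Stage 5 [72T→90T]: ω = 804.7407×72/90 = 643.7926 rpm, dir flips to −; running = −643.7926
Stage 6 [90T→46T]: ω = 643.7926×90/46 = 1259.5942 rpm, dir flips to +; running = +1259.5942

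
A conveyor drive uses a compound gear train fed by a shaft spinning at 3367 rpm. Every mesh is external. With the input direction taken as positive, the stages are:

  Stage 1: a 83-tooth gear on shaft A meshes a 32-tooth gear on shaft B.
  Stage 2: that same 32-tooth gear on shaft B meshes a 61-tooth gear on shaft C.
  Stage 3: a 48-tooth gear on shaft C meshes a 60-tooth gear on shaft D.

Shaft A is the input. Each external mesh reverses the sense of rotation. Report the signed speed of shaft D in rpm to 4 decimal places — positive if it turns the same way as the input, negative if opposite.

Stage 1 [83T→32T]: ω = 3367.0000×83/32 = 8733.1562 rpm, dir flips to −; running = −8733.1562
Stage 2 [32T→61T]: ω = 8733.1562×32/61 = 4581.3279 rpm, dir flips to +; running = +4581.3279
Stage 3 [48T→60T]: ω = 4581.3279×48/60 = 3665.0623 rpm, dir flips to −; running = −3665.0623

-3665.0623 rpm (opposite to input, |ω| = 3665.0623 rpm)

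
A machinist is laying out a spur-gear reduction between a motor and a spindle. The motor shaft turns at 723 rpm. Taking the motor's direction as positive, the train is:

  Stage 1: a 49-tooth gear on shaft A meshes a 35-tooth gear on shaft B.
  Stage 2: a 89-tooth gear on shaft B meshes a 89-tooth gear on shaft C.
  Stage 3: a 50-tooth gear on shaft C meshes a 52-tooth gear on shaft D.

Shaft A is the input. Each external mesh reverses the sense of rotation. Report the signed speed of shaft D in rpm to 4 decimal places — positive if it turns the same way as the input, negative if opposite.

-973.2692 rpm (opposite to input, |ω| = 973.2692 rpm)

Stage 1 [49T→35T]: ω = 723.0000×49/35 = 1012.2000 rpm, dir flips to −; running = −1012.2000
Stage 2 [89T→89T]: ω = 1012.2000×89/89 = 1012.2000 rpm, dir flips to +; running = +1012.2000
Stage 3 [50T→52T]: ω = 1012.2000×50/52 = 973.2692 rpm, dir flips to −; running = −973.2692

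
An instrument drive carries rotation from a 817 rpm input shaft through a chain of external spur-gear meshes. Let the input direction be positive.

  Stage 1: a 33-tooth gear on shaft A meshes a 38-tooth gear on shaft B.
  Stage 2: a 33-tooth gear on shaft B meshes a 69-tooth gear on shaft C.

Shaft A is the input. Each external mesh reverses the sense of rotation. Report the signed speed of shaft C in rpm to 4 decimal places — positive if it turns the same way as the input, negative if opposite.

+339.3261 rpm (same as input, |ω| = 339.3261 rpm)

Stage 1 [33T→38T]: ω = 817.0000×33/38 = 709.5000 rpm, dir flips to −; running = −709.5000
Stage 2 [33T→69T]: ω = 709.5000×33/69 = 339.3261 rpm, dir flips to +; running = +339.3261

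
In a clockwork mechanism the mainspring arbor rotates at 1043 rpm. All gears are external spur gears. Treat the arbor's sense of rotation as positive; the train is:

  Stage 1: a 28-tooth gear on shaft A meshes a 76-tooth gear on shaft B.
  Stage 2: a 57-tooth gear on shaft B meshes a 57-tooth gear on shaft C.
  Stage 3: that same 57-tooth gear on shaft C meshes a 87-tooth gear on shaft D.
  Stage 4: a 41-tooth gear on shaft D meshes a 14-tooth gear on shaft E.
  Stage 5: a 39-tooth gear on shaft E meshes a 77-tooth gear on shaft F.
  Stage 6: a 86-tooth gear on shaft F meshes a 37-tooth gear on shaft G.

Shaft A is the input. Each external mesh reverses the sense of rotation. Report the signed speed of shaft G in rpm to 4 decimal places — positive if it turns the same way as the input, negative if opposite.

+867.9821 rpm (same as input, |ω| = 867.9821 rpm)

Stage 1 [28T→76T]: ω = 1043.0000×28/76 = 384.2632 rpm, dir flips to −; running = −384.2632
Stage 2 [57T→57T]: ω = 384.2632×57/57 = 384.2632 rpm, dir flips to +; running = +384.2632
Stage 3 [57T→87T]: ω = 384.2632×57/87 = 251.7586 rpm, dir flips to −; running = −251.7586
Stage 4 [41T→14T]: ω = 251.7586×41/14 = 737.2931 rpm, dir flips to +; running = +737.2931
Stage 5 [39T→77T]: ω = 737.2931×39/77 = 373.4342 rpm, dir flips to −; running = −373.4342
Stage 6 [86T→37T]: ω = 373.4342×86/37 = 867.9821 rpm, dir flips to +; running = +867.9821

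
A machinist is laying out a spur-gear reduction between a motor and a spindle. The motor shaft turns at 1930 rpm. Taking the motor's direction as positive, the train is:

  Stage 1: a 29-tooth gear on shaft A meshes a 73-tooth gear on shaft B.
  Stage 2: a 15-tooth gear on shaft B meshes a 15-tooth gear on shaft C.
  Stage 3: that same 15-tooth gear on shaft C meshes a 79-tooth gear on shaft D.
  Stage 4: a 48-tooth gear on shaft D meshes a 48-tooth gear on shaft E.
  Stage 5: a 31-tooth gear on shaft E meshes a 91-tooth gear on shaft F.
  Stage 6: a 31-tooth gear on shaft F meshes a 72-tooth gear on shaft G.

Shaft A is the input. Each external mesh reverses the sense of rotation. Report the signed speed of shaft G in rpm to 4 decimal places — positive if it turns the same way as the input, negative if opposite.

Stage 1 [29T→73T]: ω = 1930.0000×29/73 = 766.7123 rpm, dir flips to −; running = −766.7123
Stage 2 [15T→15T]: ω = 766.7123×15/15 = 766.7123 rpm, dir flips to +; running = +766.7123
Stage 3 [15T→79T]: ω = 766.7123×15/79 = 145.5783 rpm, dir flips to −; running = −145.5783
Stage 4 [48T→48T]: ω = 145.5783×48/48 = 145.5783 rpm, dir flips to +; running = +145.5783
Stage 5 [31T→91T]: ω = 145.5783×31/91 = 49.5926 rpm, dir flips to −; running = −49.5926
Stage 6 [31T→72T]: ω = 49.5926×31/72 = 21.3524 rpm, dir flips to +; running = +21.3524

+21.3524 rpm (same as input, |ω| = 21.3524 rpm)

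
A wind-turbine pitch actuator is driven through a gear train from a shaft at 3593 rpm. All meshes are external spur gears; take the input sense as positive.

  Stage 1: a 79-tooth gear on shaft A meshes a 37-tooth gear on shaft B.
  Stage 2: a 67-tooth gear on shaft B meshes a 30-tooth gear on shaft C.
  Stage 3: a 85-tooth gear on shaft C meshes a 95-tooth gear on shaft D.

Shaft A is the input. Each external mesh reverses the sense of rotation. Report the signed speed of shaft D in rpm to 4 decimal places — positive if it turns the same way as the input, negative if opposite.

-15329.6222 rpm (opposite to input, |ω| = 15329.6222 rpm)

Stage 1 [79T→37T]: ω = 3593.0000×79/37 = 7671.5405 rpm, dir flips to −; running = −7671.5405
Stage 2 [67T→30T]: ω = 7671.5405×67/30 = 17133.1072 rpm, dir flips to +; running = +17133.1072
Stage 3 [85T→95T]: ω = 17133.1072×85/95 = 15329.6222 rpm, dir flips to −; running = −15329.6222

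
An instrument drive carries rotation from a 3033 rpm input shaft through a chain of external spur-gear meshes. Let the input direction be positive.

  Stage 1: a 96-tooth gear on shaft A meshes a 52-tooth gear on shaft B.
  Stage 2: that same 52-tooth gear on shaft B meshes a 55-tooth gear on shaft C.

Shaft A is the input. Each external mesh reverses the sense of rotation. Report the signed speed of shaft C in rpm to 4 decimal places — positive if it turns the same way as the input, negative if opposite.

+5293.9636 rpm (same as input, |ω| = 5293.9636 rpm)

Stage 1 [96T→52T]: ω = 3033.0000×96/52 = 5599.3846 rpm, dir flips to −; running = −5599.3846
Stage 2 [52T→55T]: ω = 5599.3846×52/55 = 5293.9636 rpm, dir flips to +; running = +5293.9636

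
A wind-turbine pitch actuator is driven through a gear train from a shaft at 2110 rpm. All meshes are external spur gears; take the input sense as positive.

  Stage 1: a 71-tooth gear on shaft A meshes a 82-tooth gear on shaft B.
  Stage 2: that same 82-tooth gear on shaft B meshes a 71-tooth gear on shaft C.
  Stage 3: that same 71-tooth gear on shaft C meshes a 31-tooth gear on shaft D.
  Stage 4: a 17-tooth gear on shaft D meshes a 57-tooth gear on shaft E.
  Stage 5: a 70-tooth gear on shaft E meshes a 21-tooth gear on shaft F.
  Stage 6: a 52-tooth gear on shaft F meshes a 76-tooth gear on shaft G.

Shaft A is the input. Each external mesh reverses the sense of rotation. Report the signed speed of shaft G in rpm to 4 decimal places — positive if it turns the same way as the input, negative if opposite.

Stage 1 [71T→82T]: ω = 2110.0000×71/82 = 1826.9512 rpm, dir flips to −; running = −1826.9512
Stage 2 [82T→71T]: ω = 1826.9512×82/71 = 2110.0000 rpm, dir flips to +; running = +2110.0000
Stage 3 [71T→31T]: ω = 2110.0000×71/31 = 4832.5806 rpm, dir flips to −; running = −4832.5806
Stage 4 [17T→57T]: ω = 4832.5806×17/57 = 1441.2960 rpm, dir flips to +; running = +1441.2960
Stage 5 [70T→21T]: ω = 1441.2960×70/21 = 4804.3199 rpm, dir flips to −; running = −4804.3199
Stage 6 [52T→76T]: ω = 4804.3199×52/76 = 3287.1663 rpm, dir flips to +; running = +3287.1663

+3287.1663 rpm (same as input, |ω| = 3287.1663 rpm)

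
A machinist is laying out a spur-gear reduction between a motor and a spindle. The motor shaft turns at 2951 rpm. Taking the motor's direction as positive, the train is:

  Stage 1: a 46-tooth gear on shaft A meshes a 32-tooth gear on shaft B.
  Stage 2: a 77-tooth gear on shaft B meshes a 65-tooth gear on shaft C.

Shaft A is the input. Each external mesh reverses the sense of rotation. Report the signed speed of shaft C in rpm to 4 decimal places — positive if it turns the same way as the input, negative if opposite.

Stage 1 [46T→32T]: ω = 2951.0000×46/32 = 4242.0625 rpm, dir flips to −; running = −4242.0625
Stage 2 [77T→65T]: ω = 4242.0625×77/65 = 5025.2125 rpm, dir flips to +; running = +5025.2125

+5025.2125 rpm (same as input, |ω| = 5025.2125 rpm)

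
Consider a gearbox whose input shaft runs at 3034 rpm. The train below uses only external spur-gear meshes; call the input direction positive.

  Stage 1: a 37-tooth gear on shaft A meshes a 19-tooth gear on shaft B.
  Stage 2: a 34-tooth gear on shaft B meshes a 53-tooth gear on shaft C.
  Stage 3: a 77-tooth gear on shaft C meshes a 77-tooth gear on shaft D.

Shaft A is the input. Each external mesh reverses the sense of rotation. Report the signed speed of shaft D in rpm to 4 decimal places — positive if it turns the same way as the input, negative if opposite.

-3790.2403 rpm (opposite to input, |ω| = 3790.2403 rpm)

Stage 1 [37T→19T]: ω = 3034.0000×37/19 = 5908.3158 rpm, dir flips to −; running = −5908.3158
Stage 2 [34T→53T]: ω = 5908.3158×34/53 = 3790.2403 rpm, dir flips to +; running = +3790.2403
Stage 3 [77T→77T]: ω = 3790.2403×77/77 = 3790.2403 rpm, dir flips to −; running = −3790.2403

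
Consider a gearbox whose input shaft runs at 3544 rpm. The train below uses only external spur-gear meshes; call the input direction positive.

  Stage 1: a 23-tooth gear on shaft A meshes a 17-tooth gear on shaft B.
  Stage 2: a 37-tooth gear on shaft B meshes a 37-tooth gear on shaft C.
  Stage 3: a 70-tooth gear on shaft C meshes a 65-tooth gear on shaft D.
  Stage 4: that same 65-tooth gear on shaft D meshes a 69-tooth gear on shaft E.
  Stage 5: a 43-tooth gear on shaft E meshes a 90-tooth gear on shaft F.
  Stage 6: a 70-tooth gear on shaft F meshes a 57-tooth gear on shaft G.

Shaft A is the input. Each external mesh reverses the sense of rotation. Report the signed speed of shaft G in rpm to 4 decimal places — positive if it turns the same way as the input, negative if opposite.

Stage 1 [23T→17T]: ω = 3544.0000×23/17 = 4794.8235 rpm, dir flips to −; running = −4794.8235
Stage 2 [37T→37T]: ω = 4794.8235×37/37 = 4794.8235 rpm, dir flips to +; running = +4794.8235
Stage 3 [70T→65T]: ω = 4794.8235×70/65 = 5163.6561 rpm, dir flips to −; running = −5163.6561
Stage 4 [65T→69T]: ω = 5163.6561×65/69 = 4864.3137 rpm, dir flips to +; running = +4864.3137
Stage 5 [43T→90T]: ω = 4864.3137×43/90 = 2324.0610 rpm, dir flips to −; running = −2324.0610
Stage 6 [70T→57T]: ω = 2324.0610×70/57 = 2854.1100 rpm, dir flips to +; running = +2854.1100

+2854.1100 rpm (same as input, |ω| = 2854.1100 rpm)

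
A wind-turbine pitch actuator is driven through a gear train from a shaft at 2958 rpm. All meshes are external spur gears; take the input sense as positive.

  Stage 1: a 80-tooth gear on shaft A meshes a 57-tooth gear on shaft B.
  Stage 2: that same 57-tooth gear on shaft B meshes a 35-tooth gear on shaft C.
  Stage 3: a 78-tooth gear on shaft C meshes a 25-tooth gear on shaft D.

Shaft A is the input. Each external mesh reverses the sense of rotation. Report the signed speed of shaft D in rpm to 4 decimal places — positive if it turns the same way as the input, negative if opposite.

-21094.7657 rpm (opposite to input, |ω| = 21094.7657 rpm)

Stage 1 [80T→57T]: ω = 2958.0000×80/57 = 4151.5789 rpm, dir flips to −; running = −4151.5789
Stage 2 [57T→35T]: ω = 4151.5789×57/35 = 6761.1429 rpm, dir flips to +; running = +6761.1429
Stage 3 [78T→25T]: ω = 6761.1429×78/25 = 21094.7657 rpm, dir flips to −; running = −21094.7657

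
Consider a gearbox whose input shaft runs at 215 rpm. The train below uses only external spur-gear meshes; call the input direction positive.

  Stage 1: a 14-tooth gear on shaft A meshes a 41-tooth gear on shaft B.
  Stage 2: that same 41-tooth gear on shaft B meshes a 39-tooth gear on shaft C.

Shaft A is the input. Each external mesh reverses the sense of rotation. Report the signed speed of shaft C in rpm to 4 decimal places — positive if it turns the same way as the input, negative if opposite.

+77.1795 rpm (same as input, |ω| = 77.1795 rpm)

Stage 1 [14T→41T]: ω = 215.0000×14/41 = 73.4146 rpm, dir flips to −; running = −73.4146
Stage 2 [41T→39T]: ω = 73.4146×41/39 = 77.1795 rpm, dir flips to +; running = +77.1795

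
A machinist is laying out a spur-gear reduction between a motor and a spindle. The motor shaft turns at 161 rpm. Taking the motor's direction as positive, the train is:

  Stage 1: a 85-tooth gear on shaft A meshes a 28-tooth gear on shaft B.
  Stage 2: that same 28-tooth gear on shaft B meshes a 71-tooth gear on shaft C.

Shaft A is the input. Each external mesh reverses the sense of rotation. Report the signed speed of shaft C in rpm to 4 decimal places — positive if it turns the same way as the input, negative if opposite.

+192.7465 rpm (same as input, |ω| = 192.7465 rpm)

Stage 1 [85T→28T]: ω = 161.0000×85/28 = 488.7500 rpm, dir flips to −; running = −488.7500
Stage 2 [28T→71T]: ω = 488.7500×28/71 = 192.7465 rpm, dir flips to +; running = +192.7465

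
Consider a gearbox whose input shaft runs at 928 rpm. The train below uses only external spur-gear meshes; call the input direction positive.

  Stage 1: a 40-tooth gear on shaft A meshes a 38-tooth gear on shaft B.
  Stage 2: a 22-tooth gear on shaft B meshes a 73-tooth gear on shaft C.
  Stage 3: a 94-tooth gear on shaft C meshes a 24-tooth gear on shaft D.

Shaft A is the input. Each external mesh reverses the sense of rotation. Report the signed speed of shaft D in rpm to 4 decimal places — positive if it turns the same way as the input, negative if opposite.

-1153.0305 rpm (opposite to input, |ω| = 1153.0305 rpm)

Stage 1 [40T→38T]: ω = 928.0000×40/38 = 976.8421 rpm, dir flips to −; running = −976.8421
Stage 2 [22T→73T]: ω = 976.8421×22/73 = 294.3908 rpm, dir flips to +; running = +294.3908
Stage 3 [94T→24T]: ω = 294.3908×94/24 = 1153.0305 rpm, dir flips to −; running = −1153.0305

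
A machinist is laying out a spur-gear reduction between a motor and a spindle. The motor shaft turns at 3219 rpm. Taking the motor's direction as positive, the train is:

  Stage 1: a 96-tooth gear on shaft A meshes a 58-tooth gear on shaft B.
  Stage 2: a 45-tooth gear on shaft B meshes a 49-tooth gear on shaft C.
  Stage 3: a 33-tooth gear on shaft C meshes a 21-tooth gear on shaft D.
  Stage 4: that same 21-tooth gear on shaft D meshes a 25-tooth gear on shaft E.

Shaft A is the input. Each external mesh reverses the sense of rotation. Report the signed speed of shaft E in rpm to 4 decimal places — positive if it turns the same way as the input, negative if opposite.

Stage 1 [96T→58T]: ω = 3219.0000×96/58 = 5328.0000 rpm, dir flips to −; running = −5328.0000
Stage 2 [45T→49T]: ω = 5328.0000×45/49 = 4893.0612 rpm, dir flips to +; running = +4893.0612
Stage 3 [33T→21T]: ω = 4893.0612×33/21 = 7689.0962 rpm, dir flips to −; running = −7689.0962
Stage 4 [21T→25T]: ω = 7689.0962×21/25 = 6458.8408 rpm, dir flips to +; running = +6458.8408

+6458.8408 rpm (same as input, |ω| = 6458.8408 rpm)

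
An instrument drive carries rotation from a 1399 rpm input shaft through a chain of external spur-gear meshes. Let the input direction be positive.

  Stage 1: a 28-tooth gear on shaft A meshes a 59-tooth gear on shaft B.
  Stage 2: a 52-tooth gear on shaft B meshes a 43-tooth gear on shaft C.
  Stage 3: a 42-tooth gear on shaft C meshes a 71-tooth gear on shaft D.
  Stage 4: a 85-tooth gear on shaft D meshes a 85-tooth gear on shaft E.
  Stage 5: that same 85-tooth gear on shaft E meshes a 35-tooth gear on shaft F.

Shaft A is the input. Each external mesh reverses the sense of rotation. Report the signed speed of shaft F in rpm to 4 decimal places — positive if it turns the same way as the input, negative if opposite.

Stage 1 [28T→59T]: ω = 1399.0000×28/59 = 663.9322 rpm, dir flips to −; running = −663.9322
Stage 2 [52T→43T]: ω = 663.9322×52/43 = 802.8948 rpm, dir flips to +; running = +802.8948
Stage 3 [42T→71T]: ω = 802.8948×42/71 = 474.9518 rpm, dir flips to −; running = −474.9518
Stage 4 [85T→85T]: ω = 474.9518×85/85 = 474.9518 rpm, dir flips to +; running = +474.9518
Stage 5 [85T→35T]: ω = 474.9518×85/35 = 1153.4544 rpm, dir flips to −; running = −1153.4544

-1153.4544 rpm (opposite to input, |ω| = 1153.4544 rpm)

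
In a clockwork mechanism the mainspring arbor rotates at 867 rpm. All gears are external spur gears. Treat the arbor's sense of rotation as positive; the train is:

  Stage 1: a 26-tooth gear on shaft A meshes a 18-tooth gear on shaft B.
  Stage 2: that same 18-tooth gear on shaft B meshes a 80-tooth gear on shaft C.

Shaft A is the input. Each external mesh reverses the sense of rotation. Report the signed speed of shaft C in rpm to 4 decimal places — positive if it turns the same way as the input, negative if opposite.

Stage 1 [26T→18T]: ω = 867.0000×26/18 = 1252.3333 rpm, dir flips to −; running = −1252.3333
Stage 2 [18T→80T]: ω = 1252.3333×18/80 = 281.7750 rpm, dir flips to +; running = +281.7750

+281.7750 rpm (same as input, |ω| = 281.7750 rpm)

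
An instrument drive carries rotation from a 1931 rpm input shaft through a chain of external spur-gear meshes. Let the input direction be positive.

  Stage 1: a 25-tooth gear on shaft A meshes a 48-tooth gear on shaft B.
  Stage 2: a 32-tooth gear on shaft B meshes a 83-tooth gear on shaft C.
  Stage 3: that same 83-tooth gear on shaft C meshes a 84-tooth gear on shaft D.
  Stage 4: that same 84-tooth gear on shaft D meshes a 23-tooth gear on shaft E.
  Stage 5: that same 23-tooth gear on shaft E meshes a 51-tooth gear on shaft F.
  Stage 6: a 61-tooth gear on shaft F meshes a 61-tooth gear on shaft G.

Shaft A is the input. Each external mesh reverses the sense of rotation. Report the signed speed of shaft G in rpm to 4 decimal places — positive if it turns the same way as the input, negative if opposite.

Stage 1 [25T→48T]: ω = 1931.0000×25/48 = 1005.7292 rpm, dir flips to −; running = −1005.7292
Stage 2 [32T→83T]: ω = 1005.7292×32/83 = 387.7510 rpm, dir flips to +; running = +387.7510
Stage 3 [83T→84T]: ω = 387.7510×83/84 = 383.1349 rpm, dir flips to −; running = −383.1349
Stage 4 [84T→23T]: ω = 383.1349×84/23 = 1399.2754 rpm, dir flips to +; running = +1399.2754
Stage 5 [23T→51T]: ω = 1399.2754×23/51 = 631.0458 rpm, dir flips to −; running = −631.0458
Stage 6 [61T→61T]: ω = 631.0458×61/61 = 631.0458 rpm, dir flips to +; running = +631.0458

+631.0458 rpm (same as input, |ω| = 631.0458 rpm)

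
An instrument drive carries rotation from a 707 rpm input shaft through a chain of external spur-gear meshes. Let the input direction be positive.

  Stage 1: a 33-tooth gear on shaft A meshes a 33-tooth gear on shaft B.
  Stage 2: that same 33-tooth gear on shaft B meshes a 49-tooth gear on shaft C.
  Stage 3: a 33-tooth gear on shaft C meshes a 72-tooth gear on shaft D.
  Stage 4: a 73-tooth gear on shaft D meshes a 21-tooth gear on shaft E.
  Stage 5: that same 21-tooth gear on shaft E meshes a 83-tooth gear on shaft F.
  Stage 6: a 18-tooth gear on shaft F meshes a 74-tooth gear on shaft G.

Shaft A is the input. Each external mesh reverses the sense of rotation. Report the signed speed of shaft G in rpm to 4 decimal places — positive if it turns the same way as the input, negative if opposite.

Stage 1 [33T→33T]: ω = 707.0000×33/33 = 707.0000 rpm, dir flips to −; running = −707.0000
Stage 2 [33T→49T]: ω = 707.0000×33/49 = 476.1429 rpm, dir flips to +; running = +476.1429
Stage 3 [33T→72T]: ω = 476.1429×33/72 = 218.2321 rpm, dir flips to −; running = −218.2321
Stage 4 [73T→21T]: ω = 218.2321×73/21 = 758.6165 rpm, dir flips to +; running = +758.6165
Stage 5 [21T→83T]: ω = 758.6165×21/83 = 191.9391 rpm, dir flips to −; running = −191.9391
Stage 6 [18T→74T]: ω = 191.9391×18/74 = 46.6879 rpm, dir flips to +; running = +46.6879

+46.6879 rpm (same as input, |ω| = 46.6879 rpm)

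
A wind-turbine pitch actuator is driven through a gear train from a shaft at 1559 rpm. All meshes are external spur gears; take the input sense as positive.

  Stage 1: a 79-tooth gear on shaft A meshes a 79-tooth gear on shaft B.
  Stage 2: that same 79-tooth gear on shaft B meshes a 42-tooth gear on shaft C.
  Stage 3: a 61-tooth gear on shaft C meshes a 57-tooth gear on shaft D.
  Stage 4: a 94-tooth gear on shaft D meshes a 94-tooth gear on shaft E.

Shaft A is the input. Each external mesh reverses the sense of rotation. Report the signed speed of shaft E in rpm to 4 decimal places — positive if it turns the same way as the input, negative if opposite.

+3138.1876 rpm (same as input, |ω| = 3138.1876 rpm)

Stage 1 [79T→79T]: ω = 1559.0000×79/79 = 1559.0000 rpm, dir flips to −; running = −1559.0000
Stage 2 [79T→42T]: ω = 1559.0000×79/42 = 2932.4048 rpm, dir flips to +; running = +2932.4048
Stage 3 [61T→57T]: ω = 2932.4048×61/57 = 3138.1876 rpm, dir flips to −; running = −3138.1876
Stage 4 [94T→94T]: ω = 3138.1876×94/94 = 3138.1876 rpm, dir flips to +; running = +3138.1876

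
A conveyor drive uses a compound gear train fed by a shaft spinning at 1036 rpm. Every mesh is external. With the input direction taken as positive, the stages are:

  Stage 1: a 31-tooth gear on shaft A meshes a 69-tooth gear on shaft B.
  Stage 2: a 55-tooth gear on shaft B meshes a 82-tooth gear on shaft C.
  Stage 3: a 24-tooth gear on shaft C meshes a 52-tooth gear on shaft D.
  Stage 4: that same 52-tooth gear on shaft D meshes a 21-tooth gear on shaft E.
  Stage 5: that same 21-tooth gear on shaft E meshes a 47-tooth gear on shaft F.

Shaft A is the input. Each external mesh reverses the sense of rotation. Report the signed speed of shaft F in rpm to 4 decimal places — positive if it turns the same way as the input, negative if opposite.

Stage 1 [31T→69T]: ω = 1036.0000×31/69 = 465.4493 rpm, dir flips to −; running = −465.4493
Stage 2 [55T→82T]: ω = 465.4493×55/82 = 312.1916 rpm, dir flips to +; running = +312.1916
Stage 3 [24T→52T]: ω = 312.1916×24/52 = 144.0884 rpm, dir flips to −; running = −144.0884
Stage 4 [52T→21T]: ω = 144.0884×52/21 = 356.7904 rpm, dir flips to +; running = +356.7904
Stage 5 [21T→47T]: ω = 356.7904×21/47 = 159.4170 rpm, dir flips to −; running = −159.4170

-159.4170 rpm (opposite to input, |ω| = 159.4170 rpm)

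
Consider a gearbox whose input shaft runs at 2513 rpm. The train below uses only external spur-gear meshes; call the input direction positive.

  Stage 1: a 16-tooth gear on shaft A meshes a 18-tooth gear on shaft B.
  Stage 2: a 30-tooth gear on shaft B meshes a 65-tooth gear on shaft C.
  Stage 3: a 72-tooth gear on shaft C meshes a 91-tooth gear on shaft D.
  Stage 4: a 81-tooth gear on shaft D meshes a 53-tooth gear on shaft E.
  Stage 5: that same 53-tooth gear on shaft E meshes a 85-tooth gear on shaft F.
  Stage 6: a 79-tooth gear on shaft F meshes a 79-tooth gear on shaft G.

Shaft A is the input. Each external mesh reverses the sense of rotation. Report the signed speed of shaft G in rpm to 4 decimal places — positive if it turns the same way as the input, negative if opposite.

+777.3293 rpm (same as input, |ω| = 777.3293 rpm)

Stage 1 [16T→18T]: ω = 2513.0000×16/18 = 2233.7778 rpm, dir flips to −; running = −2233.7778
Stage 2 [30T→65T]: ω = 2233.7778×30/65 = 1030.9744 rpm, dir flips to +; running = +1030.9744
Stage 3 [72T→91T]: ω = 1030.9744×72/91 = 815.7160 rpm, dir flips to −; running = −815.7160
Stage 4 [81T→53T]: ω = 815.7160×81/53 = 1246.6603 rpm, dir flips to +; running = +1246.6603
Stage 5 [53T→85T]: ω = 1246.6603×53/85 = 777.3293 rpm, dir flips to −; running = −777.3293
Stage 6 [79T→79T]: ω = 777.3293×79/79 = 777.3293 rpm, dir flips to +; running = +777.3293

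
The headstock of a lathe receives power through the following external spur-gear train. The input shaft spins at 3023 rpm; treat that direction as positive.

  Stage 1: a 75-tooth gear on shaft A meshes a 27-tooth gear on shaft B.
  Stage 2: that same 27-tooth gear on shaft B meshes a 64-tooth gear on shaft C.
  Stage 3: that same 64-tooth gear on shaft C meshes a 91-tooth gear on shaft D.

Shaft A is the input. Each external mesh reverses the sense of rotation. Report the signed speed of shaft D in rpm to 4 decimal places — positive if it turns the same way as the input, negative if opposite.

Stage 1 [75T→27T]: ω = 3023.0000×75/27 = 8397.2222 rpm, dir flips to −; running = −8397.2222
Stage 2 [27T→64T]: ω = 8397.2222×27/64 = 3542.5781 rpm, dir flips to +; running = +3542.5781
Stage 3 [64T→91T]: ω = 3542.5781×64/91 = 2491.4835 rpm, dir flips to −; running = −2491.4835

-2491.4835 rpm (opposite to input, |ω| = 2491.4835 rpm)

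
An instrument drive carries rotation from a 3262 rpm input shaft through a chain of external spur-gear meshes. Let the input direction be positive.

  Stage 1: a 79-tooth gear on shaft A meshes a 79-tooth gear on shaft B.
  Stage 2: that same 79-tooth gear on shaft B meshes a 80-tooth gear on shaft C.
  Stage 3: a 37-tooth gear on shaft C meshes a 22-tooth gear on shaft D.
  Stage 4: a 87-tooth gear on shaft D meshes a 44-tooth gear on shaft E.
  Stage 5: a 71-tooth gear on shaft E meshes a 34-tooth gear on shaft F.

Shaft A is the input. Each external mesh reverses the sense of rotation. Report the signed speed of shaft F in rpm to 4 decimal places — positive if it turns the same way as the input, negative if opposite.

Stage 1 [79T→79T]: ω = 3262.0000×79/79 = 3262.0000 rpm, dir flips to −; running = −3262.0000
Stage 2 [79T→80T]: ω = 3262.0000×79/80 = 3221.2250 rpm, dir flips to +; running = +3221.2250
Stage 3 [37T→22T]: ω = 3221.2250×37/22 = 5417.5148 rpm, dir flips to −; running = −5417.5148
Stage 4 [87T→44T]: ω = 5417.5148×87/44 = 10711.9042 rpm, dir flips to +; running = +10711.9042
Stage 5 [71T→34T]: ω = 10711.9042×71/34 = 22368.9764 rpm, dir flips to −; running = −22368.9764

-22368.9764 rpm (opposite to input, |ω| = 22368.9764 rpm)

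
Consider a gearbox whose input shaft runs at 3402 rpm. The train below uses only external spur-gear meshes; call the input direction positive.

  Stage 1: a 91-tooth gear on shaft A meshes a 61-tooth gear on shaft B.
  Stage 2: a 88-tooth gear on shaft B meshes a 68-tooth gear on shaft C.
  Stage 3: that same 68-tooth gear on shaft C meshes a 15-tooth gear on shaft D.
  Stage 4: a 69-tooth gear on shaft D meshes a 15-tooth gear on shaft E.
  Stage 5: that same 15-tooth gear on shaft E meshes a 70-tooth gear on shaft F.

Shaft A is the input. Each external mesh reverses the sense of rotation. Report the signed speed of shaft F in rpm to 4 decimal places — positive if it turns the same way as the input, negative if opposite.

Stage 1 [91T→61T]: ω = 3402.0000×91/61 = 5075.1148 rpm, dir flips to −; running = −5075.1148
Stage 2 [88T→68T]: ω = 5075.1148×88/68 = 6567.7956 rpm, dir flips to +; running = +6567.7956
Stage 3 [68T→15T]: ω = 6567.7956×68/15 = 29774.0066 rpm, dir flips to −; running = −29774.0066
Stage 4 [69T→15T]: ω = 29774.0066×69/15 = 136960.4302 rpm, dir flips to +; running = +136960.4302
Stage 5 [15T→70T]: ω = 136960.4302×15/70 = 29348.6636 rpm, dir flips to −; running = −29348.6636

-29348.6636 rpm (opposite to input, |ω| = 29348.6636 rpm)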